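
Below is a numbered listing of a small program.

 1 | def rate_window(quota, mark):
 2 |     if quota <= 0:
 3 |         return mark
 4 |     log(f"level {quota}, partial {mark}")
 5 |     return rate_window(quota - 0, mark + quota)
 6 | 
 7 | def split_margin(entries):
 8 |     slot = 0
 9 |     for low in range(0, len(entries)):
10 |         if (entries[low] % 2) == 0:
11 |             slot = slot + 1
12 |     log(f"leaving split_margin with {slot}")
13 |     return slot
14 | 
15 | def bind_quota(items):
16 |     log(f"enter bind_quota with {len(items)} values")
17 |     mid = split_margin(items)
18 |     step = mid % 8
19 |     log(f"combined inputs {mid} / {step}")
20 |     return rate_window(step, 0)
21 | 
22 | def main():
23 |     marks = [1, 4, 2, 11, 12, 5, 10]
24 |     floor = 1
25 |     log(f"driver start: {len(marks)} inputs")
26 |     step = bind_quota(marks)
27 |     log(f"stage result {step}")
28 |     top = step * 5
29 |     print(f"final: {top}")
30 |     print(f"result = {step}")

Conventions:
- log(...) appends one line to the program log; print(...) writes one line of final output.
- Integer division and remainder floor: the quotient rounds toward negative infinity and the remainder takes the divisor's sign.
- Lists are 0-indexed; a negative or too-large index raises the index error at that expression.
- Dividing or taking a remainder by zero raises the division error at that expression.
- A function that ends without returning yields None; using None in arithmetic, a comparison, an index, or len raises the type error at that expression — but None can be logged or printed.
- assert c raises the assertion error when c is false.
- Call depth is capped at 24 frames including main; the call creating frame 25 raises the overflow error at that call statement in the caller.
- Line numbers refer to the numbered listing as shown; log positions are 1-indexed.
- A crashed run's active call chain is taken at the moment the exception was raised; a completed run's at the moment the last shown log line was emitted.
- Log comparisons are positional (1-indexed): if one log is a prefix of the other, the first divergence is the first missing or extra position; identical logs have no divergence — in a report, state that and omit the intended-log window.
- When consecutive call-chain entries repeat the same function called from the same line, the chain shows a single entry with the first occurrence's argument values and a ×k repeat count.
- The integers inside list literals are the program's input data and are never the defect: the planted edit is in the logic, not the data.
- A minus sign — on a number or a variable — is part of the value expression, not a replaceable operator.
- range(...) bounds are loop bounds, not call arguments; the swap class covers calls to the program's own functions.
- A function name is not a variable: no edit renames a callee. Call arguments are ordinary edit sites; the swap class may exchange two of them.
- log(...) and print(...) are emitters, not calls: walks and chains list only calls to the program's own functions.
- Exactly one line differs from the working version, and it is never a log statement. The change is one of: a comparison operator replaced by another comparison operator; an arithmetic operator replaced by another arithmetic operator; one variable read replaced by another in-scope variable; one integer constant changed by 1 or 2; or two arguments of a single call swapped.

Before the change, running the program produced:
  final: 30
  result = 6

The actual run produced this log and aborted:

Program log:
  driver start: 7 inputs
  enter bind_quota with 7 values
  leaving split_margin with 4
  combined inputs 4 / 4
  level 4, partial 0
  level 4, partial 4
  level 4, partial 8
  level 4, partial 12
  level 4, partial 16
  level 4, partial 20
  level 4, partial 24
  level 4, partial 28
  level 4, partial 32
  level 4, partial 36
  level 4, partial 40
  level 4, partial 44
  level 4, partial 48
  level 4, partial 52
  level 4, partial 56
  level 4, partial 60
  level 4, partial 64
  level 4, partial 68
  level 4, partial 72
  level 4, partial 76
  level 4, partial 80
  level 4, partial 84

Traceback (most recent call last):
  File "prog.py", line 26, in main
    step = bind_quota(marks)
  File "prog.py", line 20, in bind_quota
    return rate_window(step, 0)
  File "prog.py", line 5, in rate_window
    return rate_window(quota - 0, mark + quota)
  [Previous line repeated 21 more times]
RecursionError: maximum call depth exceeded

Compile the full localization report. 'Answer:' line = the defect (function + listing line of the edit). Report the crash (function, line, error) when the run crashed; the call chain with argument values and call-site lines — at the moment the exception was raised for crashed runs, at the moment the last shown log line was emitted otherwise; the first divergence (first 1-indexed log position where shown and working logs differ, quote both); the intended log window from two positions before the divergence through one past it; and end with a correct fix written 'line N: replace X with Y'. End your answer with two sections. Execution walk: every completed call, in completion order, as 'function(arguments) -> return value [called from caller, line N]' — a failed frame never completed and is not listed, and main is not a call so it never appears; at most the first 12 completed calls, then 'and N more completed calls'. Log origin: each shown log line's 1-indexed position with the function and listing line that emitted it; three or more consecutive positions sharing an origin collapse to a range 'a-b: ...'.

Answer: the defect is in rate_window at line 5.
Core observation: Everything matches until log position 6, which reads 'level 4, partial 4' in place of 'level 2, partial 4'.
Crash: rate_window, line 5, RecursionError.
Call chain: main -> bind_quota([1, 4, 2, 11, 12, 5, 10]) (called at line 26) -> rate_window(4, 0) (called at line 20) -> rate_window(4, 4) (called at line 5) ×21.
First divergence: position 6 — shown 'level 4, partial 4', intended 'level 2, partial 4'.
Intended log window:
  4: combined inputs 4 / 4
  5: level 4, partial 0
  6: level 2, partial 4
  7: stage result 6
Execution walk:
  split_margin([1, 4, 2, 11, 12, 5, 10]) -> 4  [called from bind_quota, line 17]
Log origins:
  1: emitted by main (line 25)
  2: emitted by bind_quota (line 16)
  3: emitted by split_margin (line 12)
  4: emitted by bind_quota (line 19)
  5-26: emitted by rate_window (line 4)
A correct fix: line 5: replace `0` with `2`.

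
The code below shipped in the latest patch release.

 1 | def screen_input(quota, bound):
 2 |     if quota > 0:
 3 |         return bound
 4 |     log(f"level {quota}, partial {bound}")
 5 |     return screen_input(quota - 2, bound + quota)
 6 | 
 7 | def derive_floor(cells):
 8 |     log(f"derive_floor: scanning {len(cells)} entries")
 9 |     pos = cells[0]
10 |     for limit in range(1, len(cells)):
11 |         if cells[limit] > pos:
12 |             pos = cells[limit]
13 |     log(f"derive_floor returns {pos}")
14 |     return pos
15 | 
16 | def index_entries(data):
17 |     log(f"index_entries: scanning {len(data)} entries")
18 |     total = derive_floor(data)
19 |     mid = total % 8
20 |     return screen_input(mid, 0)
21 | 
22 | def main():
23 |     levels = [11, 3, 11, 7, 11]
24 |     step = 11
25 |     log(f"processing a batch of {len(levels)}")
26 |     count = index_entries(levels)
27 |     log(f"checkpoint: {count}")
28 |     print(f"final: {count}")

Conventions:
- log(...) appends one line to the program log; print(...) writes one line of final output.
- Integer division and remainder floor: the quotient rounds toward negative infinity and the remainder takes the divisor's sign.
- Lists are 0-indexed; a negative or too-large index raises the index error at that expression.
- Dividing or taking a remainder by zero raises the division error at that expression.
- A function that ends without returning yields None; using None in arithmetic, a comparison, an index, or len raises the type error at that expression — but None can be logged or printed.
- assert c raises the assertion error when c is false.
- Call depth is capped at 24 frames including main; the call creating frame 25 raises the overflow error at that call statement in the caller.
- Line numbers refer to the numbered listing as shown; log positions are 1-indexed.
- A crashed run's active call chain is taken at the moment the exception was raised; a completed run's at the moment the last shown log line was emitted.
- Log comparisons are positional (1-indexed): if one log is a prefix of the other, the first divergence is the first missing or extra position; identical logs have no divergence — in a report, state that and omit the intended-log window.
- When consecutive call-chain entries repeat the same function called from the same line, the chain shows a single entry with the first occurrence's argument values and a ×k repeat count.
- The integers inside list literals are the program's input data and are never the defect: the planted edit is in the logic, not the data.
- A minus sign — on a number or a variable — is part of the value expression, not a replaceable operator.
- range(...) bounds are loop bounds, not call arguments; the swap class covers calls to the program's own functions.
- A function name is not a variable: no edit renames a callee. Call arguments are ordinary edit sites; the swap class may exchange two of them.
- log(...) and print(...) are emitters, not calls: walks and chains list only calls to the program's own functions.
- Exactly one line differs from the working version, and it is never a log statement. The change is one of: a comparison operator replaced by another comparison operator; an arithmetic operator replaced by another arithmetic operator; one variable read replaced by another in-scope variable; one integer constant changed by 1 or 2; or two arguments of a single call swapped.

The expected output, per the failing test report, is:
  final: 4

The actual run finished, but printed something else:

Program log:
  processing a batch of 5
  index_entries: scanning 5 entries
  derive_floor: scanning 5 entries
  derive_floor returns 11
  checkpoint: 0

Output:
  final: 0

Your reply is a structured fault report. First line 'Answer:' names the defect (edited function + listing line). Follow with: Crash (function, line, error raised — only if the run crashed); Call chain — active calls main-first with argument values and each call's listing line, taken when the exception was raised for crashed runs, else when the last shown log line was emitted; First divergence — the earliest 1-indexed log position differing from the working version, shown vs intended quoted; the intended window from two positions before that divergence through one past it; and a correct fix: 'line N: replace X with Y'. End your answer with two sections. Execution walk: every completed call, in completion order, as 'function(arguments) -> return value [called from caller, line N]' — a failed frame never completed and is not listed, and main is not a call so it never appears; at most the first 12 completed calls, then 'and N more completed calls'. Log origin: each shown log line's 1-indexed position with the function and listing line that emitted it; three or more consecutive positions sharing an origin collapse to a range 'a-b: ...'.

Answer: the defect is in screen_input at line 2.
The tell: At log position 5 the runs split — shown 'checkpoint: 0', but the working version logs 'level 3, partial 0'.
Call chain: main.
First divergence: at position 5 the run shows 'checkpoint: 0' where the working version logs 'level 3, partial 0'.
Intended log window:
  3: derive_floor: scanning 5 entries
  4: derive_floor returns 11
  5: level 3, partial 0
  6: level 1, partial 3
Execution walk:
  derive_floor([11, 3, 11, 7, 11]) -> 11  [called from index_entries, line 18]
  screen_input(3, 0) -> 0  [called from index_entries, line 20]
  index_entries([11, 3, 11, 7, 11]) -> 0  [called from main, line 26]
Log line origins:
  1: from main, line 25
  2: from index_entries, line 17
  3: from derive_floor, line 8
  4: from derive_floor, line 13
  5: from main, line 27
A correct fix: line 2: replace `>` with `<=`.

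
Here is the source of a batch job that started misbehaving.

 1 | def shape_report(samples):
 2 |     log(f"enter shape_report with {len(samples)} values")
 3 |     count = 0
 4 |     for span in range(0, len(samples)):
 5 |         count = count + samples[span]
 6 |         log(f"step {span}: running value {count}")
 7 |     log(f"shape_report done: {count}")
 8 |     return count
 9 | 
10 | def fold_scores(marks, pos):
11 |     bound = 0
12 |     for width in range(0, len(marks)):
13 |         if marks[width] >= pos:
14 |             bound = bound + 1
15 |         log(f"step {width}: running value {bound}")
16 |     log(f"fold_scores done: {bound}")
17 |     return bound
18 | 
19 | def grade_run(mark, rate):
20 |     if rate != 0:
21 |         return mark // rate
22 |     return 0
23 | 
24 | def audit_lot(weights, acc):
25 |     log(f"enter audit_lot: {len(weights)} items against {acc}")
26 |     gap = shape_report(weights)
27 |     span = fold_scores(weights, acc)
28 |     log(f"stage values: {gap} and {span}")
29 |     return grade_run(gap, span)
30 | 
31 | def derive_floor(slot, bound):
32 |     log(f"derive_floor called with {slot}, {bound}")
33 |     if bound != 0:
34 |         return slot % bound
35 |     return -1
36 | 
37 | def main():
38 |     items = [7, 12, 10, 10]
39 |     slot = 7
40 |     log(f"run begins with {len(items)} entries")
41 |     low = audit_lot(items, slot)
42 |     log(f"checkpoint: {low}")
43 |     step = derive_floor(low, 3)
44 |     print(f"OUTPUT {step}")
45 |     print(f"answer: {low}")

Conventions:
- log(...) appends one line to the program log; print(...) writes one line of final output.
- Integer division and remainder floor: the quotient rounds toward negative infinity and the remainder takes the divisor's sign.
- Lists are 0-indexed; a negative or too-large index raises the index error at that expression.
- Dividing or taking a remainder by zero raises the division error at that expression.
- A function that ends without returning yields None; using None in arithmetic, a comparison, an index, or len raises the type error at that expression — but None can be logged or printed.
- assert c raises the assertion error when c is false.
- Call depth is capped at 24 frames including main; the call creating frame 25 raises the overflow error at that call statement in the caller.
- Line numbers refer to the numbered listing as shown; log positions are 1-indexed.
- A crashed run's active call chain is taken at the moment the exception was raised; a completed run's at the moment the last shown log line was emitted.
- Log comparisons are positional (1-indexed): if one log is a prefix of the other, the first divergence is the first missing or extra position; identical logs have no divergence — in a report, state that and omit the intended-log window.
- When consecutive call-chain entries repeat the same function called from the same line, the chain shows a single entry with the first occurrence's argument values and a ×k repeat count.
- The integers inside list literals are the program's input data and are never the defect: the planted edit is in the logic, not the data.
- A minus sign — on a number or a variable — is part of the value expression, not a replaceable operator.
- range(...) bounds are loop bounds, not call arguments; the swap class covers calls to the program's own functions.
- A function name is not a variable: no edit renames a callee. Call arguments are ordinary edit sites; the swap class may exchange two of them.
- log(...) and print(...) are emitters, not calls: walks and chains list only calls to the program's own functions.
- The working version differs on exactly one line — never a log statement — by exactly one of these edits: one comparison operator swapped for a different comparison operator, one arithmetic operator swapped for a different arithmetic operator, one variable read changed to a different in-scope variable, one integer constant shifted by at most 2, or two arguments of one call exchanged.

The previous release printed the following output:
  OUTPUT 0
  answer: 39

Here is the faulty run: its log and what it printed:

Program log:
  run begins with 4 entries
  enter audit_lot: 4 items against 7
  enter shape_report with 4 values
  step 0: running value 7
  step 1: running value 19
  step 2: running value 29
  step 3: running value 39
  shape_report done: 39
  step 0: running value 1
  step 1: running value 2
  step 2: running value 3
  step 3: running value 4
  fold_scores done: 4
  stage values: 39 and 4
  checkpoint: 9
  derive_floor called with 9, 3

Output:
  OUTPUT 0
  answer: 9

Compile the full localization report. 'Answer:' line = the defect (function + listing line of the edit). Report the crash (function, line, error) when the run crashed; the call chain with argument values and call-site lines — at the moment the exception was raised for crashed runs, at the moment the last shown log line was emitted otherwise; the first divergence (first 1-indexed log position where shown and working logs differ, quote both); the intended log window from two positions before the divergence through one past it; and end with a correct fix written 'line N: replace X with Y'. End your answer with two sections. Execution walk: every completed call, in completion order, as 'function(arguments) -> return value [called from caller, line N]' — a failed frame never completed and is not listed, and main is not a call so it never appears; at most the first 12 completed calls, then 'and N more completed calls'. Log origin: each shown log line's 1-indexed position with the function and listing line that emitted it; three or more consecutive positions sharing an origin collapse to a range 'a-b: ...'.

Answer: the defect is in fold_scores at line 13.
Key observation: Log line 10 is where behavior first shows: 'step 1: running value 2' appears instead of 'step 1: running value 1'.
Call chain: main -> derive_floor(9, 3) (called at line 43).
First divergence: at position 10 the run shows 'step 1: running value 2' where the working version logs 'step 1: running value 1'.
Intended log window:
  8: shape_report done: 39
  9: step 0: running value 1
  10: step 1: running value 1
  11: step 2: running value 1
Execution walk:
  shape_report([7, 12, 10, 10]) -> 39  [called from audit_lot, line 26]
  fold_scores([7, 12, 10, 10], 7) -> 4  [called from audit_lot, line 27]
  grade_run(39, 4) -> 9  [called from audit_lot, line 29]
  audit_lot([7, 12, 10, 10], 7) -> 9  [called from main, line 41]
  derive_floor(9, 3) -> 0  [called from main, line 43]
Log origins:
  1 — main, line 40
  2 — audit_lot, line 25
  3 — shape_report, line 2
  4-7 — shape_report, line 6
  8 — shape_report, line 7
  9-12 — fold_scores, line 15
  13 — fold_scores, line 16
  14 — audit_lot, line 28
  15 — main, line 42
  16 — derive_floor, line 32
A correct fix: line 13: replace `>=` with `==`.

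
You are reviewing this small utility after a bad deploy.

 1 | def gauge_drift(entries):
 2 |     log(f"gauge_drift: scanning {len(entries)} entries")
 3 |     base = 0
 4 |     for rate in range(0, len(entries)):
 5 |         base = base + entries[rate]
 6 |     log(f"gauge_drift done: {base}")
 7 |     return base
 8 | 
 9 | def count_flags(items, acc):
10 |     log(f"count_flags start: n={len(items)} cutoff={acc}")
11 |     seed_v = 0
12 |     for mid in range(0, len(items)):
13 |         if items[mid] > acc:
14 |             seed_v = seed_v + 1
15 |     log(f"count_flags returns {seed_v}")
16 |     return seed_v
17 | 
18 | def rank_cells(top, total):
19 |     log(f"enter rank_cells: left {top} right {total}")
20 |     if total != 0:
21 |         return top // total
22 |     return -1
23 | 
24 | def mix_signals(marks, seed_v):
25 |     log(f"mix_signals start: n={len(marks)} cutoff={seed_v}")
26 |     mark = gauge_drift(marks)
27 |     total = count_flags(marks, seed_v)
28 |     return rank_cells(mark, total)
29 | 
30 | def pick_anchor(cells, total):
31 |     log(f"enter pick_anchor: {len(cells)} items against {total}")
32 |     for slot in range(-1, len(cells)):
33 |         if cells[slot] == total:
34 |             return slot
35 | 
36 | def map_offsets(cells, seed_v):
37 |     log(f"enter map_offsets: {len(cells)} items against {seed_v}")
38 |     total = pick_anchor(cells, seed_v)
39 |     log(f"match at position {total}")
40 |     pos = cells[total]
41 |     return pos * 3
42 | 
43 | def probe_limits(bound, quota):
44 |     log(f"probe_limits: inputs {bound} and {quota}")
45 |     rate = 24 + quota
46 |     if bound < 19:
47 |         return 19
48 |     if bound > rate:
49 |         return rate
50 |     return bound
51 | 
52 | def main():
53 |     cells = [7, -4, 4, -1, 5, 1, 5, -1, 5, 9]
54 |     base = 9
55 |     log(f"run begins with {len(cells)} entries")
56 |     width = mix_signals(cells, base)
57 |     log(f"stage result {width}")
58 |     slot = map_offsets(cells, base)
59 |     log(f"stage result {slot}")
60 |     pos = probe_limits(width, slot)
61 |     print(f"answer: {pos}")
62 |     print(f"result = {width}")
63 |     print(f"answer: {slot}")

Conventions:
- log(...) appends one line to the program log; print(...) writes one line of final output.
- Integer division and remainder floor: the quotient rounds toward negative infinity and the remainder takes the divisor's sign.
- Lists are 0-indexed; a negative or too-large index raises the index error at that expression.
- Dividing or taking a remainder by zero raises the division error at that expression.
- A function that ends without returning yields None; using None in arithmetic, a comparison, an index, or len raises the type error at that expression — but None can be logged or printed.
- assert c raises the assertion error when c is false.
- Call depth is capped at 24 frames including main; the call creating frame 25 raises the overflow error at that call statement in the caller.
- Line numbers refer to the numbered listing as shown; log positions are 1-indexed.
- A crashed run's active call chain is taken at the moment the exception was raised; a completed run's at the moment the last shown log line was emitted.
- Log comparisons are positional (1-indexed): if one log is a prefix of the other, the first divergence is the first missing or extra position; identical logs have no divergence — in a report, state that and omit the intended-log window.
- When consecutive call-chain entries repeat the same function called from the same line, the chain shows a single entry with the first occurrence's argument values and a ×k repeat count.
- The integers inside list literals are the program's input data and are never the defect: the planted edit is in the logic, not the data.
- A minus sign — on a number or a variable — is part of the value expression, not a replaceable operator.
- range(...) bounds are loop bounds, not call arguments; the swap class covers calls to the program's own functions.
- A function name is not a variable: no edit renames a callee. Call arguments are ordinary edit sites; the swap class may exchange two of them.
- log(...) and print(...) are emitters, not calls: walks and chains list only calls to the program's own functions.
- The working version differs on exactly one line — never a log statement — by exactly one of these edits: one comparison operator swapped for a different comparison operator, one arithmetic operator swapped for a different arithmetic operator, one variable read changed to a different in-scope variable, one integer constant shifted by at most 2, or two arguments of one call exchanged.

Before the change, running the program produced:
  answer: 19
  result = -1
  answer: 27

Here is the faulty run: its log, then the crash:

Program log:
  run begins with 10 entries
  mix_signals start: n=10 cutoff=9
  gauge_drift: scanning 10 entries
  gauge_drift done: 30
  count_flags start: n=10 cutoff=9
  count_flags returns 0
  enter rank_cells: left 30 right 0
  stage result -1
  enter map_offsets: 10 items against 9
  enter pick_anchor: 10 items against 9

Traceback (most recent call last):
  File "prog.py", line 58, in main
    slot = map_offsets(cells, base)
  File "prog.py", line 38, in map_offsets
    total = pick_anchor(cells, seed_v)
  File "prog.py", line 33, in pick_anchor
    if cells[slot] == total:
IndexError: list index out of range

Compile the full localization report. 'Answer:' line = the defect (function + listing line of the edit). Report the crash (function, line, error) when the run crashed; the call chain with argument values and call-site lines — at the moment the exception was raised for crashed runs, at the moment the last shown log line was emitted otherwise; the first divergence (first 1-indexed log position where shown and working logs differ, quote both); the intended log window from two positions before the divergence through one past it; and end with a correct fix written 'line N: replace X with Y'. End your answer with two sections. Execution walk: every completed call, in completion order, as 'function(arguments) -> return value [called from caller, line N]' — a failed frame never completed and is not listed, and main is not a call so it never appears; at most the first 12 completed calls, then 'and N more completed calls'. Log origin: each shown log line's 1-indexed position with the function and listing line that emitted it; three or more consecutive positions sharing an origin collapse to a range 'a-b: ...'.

Answer: the defect is in pick_anchor at line 32.
Key observation: The shown log is a 10-line prefix of the intended one, whose next entry is 'match at position 9'.
Crash: pick_anchor, line 33, IndexError.
Call chain: main -> map_offsets([7, -4, 4, -1, 5, 1, 5, -1, 5, 9], 9) (called at line 58) -> pick_anchor([7, -4, 4, -1, 5, 1, 5, -1, 5, 9], 9) (called at line 38).
First divergence: position 11 — after 10 matching lines the faulty run goes silent; intended next line 'match at position 9'.
Intended log window:
  9: enter map_offsets: 10 items against 9
  10: enter pick_anchor: 10 items against 9
  11: match at position 9
  12: stage result 27
Execution walk:
  gauge_drift([7, -4, 4, -1, 5, 1, 5, -1, 5, 9]) -> 30  [called from mix_signals, line 26]
  count_flags([7, -4, 4, -1, 5, 1, 5, -1, 5, 9], 9) -> 0  [called from mix_signals, line 27]
  rank_cells(30, 0) -> -1  [called from mix_signals, line 28]
  mix_signals([7, -4, 4, -1, 5, 1, 5, -1, 5, 9], 9) -> -1  [called from main, line 56]
Log line origins:
  1: logged in main at line 55
  2: logged in mix_signals at line 25
  3: logged in gauge_drift at line 2
  4: logged in gauge_drift at line 6
  5: logged in count_flags at line 10
  6: logged in count_flags at line 15
  7: logged in rank_cells at line 19
  8: logged in main at line 57
  9: logged in map_offsets at line 37
  10: logged in pick_anchor at line 31
A correct fix: line 32: replace `-1` with `0`.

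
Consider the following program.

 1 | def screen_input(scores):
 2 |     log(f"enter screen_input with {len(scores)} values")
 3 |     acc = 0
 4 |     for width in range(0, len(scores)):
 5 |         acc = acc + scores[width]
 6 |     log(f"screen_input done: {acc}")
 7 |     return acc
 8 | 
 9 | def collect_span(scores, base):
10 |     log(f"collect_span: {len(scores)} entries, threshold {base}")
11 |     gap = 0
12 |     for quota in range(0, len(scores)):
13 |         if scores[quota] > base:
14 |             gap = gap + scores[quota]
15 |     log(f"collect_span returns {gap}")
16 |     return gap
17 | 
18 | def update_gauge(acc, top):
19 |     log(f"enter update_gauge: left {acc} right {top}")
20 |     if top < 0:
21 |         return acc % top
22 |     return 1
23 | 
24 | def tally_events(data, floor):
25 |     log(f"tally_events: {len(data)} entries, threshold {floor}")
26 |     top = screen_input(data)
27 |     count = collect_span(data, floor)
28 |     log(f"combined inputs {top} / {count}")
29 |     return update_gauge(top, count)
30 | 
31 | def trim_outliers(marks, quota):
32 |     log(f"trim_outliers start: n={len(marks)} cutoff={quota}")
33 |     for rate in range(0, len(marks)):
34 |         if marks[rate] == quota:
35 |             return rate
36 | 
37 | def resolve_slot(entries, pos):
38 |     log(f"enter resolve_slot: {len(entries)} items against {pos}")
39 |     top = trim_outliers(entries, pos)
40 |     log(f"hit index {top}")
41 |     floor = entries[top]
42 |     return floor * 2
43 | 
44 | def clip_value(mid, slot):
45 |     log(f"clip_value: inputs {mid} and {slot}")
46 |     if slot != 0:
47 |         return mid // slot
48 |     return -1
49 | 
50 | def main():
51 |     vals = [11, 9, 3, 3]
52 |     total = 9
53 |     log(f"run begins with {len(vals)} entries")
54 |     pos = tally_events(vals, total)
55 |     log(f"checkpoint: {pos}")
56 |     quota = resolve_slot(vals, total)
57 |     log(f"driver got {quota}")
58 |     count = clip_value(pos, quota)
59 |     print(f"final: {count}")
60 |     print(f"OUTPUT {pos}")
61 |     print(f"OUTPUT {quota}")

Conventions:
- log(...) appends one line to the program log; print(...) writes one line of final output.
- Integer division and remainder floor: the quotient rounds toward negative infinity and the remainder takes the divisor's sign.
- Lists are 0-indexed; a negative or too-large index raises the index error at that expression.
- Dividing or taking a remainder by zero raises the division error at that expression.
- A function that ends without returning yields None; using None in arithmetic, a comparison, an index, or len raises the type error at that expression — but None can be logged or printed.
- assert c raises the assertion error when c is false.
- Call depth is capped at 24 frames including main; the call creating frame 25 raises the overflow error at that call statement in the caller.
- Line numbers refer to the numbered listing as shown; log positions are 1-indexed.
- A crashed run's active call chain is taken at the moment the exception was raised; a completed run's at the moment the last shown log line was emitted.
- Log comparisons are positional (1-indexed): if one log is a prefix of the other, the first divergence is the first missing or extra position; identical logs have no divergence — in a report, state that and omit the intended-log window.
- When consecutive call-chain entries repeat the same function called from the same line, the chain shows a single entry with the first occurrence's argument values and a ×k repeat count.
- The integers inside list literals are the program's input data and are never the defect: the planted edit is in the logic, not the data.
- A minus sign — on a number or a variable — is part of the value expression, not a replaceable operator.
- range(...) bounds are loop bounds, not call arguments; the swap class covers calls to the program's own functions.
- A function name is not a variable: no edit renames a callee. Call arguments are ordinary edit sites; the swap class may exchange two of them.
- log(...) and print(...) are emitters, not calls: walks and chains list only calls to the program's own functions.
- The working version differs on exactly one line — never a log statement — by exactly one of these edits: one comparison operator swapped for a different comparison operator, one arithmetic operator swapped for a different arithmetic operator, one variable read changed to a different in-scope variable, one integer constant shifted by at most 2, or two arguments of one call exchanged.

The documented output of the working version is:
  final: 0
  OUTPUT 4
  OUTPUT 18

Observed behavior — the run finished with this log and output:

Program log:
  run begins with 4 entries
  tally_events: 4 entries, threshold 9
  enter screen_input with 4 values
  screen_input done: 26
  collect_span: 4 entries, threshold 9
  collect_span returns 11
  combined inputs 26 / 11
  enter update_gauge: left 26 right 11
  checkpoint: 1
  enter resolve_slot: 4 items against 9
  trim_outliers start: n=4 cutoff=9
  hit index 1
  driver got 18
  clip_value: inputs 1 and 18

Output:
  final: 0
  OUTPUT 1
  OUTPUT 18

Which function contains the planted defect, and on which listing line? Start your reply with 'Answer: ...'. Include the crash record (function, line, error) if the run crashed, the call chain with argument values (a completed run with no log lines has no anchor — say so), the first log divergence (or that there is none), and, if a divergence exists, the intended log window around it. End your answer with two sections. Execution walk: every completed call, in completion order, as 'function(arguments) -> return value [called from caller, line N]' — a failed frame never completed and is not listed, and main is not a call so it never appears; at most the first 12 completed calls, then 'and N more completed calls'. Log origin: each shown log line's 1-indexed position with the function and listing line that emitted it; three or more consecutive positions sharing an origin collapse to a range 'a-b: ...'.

Answer: the defect is in update_gauge at line 20.
Key fact: At log position 9 the runs split — shown 'checkpoint: 1', but the working version logs 'checkpoint: 4'.
Call chain: main -> clip_value(1, 18) (called at line 58).
First divergence: at position 9 the run shows 'checkpoint: 1' where the working version logs 'checkpoint: 4'.
Intended log window:
  7: combined inputs 26 / 11
  8: enter update_gauge: left 26 right 11
  9: checkpoint: 4
  10: enter resolve_slot: 4 items against 9
Execution walk:
  screen_input([11, 9, 3, 3]) -> 26  [called from tally_events, line 26]
  collect_span([11, 9, 3, 3], 9) -> 11  [called from tally_events, line 27]
  update_gauge(26, 11) -> 1  [called from tally_events, line 29]
  tally_events([11, 9, 3, 3], 9) -> 1  [called from main, line 54]
  trim_outliers([11, 9, 3, 3], 9) -> 1  [called from resolve_slot, line 39]
  resolve_slot([11, 9, 3, 3], 9) -> 18  [called from main, line 56]
  clip_value(1, 18) -> 0  [called from main, line 58]
Log line origins:
  1: logged in main at line 53
  2: logged in tally_events at line 25
  3: logged in screen_input at line 2
  4: logged in screen_input at line 6
  5: logged in collect_span at line 10
  6: logged in collect_span at line 15
  7: logged in tally_events at line 28
  8: logged in update_gauge at line 19
  9: logged in main at line 55
  10: logged in resolve_slot at line 38
  11: logged in trim_outliers at line 32
  12: logged in resolve_slot at line 40
  13: logged in main at line 57
  14: logged in clip_value at line 45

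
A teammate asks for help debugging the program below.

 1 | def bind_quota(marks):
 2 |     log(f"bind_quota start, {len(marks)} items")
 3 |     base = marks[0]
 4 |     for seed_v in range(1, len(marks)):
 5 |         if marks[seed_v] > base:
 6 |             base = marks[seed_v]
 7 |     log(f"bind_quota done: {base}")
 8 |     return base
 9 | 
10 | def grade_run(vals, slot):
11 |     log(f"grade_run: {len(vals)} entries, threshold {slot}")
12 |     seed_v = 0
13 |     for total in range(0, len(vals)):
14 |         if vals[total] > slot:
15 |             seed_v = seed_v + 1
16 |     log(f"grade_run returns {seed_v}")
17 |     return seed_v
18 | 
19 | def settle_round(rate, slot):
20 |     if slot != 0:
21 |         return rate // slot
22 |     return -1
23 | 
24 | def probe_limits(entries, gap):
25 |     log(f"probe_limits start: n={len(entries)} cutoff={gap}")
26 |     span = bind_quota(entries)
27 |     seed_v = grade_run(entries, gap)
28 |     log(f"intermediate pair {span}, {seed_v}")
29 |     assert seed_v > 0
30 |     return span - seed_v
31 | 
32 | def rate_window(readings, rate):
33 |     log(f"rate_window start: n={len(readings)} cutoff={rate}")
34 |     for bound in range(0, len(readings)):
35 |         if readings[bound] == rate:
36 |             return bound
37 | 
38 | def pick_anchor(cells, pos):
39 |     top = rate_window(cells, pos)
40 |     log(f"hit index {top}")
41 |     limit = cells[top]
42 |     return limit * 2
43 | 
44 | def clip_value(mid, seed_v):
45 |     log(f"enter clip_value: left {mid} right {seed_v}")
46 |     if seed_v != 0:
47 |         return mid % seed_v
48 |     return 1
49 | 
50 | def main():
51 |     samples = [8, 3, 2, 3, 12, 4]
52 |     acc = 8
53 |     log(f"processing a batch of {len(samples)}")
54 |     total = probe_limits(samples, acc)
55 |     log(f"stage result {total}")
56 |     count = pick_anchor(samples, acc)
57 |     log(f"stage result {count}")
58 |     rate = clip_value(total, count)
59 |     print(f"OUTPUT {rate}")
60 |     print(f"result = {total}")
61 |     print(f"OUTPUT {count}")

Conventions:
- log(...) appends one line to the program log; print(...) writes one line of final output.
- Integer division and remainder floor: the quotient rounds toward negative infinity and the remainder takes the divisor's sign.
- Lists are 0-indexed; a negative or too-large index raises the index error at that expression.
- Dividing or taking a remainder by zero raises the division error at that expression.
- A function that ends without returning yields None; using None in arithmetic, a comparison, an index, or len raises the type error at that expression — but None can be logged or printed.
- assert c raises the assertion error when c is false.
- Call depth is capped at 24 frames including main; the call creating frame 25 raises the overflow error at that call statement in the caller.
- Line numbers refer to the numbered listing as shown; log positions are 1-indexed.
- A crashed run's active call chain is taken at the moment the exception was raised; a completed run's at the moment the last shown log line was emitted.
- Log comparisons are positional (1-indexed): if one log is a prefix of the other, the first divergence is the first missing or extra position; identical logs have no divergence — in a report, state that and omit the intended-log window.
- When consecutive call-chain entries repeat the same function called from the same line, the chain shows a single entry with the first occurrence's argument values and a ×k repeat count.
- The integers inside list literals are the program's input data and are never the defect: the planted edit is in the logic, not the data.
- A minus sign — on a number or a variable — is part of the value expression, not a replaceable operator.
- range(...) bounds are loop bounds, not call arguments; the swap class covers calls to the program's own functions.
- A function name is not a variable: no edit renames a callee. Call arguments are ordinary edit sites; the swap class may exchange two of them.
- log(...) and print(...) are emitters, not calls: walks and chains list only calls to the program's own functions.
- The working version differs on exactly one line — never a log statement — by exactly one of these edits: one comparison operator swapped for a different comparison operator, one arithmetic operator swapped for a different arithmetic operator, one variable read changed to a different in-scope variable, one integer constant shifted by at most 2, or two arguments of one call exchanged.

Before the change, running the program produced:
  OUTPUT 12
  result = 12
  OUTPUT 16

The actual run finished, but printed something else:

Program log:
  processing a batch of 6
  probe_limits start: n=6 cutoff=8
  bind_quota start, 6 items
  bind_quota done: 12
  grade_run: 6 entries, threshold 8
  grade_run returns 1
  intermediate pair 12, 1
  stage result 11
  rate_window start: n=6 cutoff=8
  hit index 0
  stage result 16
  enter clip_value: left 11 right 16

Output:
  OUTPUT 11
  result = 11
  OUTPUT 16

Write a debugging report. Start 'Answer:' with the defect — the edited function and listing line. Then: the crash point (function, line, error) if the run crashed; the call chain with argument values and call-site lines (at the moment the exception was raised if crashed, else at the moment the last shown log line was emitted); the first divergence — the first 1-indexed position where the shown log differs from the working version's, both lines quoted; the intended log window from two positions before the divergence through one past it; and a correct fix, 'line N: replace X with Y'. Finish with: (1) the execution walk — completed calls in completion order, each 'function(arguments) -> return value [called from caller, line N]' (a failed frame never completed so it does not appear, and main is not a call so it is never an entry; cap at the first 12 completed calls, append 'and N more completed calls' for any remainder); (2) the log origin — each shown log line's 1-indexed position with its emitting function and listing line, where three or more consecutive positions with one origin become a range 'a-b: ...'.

Answer: the defect is in probe_limits at line 30.
The tell: Everything matches until log position 8, which reads 'stage result 11' in place of 'stage result 12'.
Call chain: main -> clip_value(11, 16) (called at line 58).
First divergence: position 8 — the shown line 'stage result 11' should read 'stage result 12'.
Intended log window:
  6: grade_run returns 1
  7: intermediate pair 12, 1
  8: stage result 12
  9: rate_window start: n=6 cutoff=8
Execution walk:
  bind_quota([8, 3, 2, 3, 12, 4]) -> 12  [called from probe_limits, line 26]
  grade_run([8, 3, 2, 3, 12, 4], 8) -> 1  [called from probe_limits, line 27]
  probe_limits([8, 3, 2, 3, 12, 4], 8) -> 11  [called from main, line 54]
  rate_window([8, 3, 2, 3, 12, 4], 8) -> 0  [called from pick_anchor, line 39]
  pick_anchor([8, 3, 2, 3, 12, 4], 8) -> 16  [called from main, line 56]
  clip_value(11, 16) -> 11  [called from main, line 58]
Log origin:
  1: from main, line 53
  2: from probe_limits, line 25
  3: from bind_quota, line 2
  4: from bind_quota, line 7
  5: from grade_run, line 11
  6: from grade_run, line 16
  7: from probe_limits, line 28
  8: from main, line 55
  9: from rate_window, line 33
  10: from pick_anchor, line 40
  11: from main, line 57
  12: from clip_value, line 45
A correct fix: line 30: replace `-` with `//`.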